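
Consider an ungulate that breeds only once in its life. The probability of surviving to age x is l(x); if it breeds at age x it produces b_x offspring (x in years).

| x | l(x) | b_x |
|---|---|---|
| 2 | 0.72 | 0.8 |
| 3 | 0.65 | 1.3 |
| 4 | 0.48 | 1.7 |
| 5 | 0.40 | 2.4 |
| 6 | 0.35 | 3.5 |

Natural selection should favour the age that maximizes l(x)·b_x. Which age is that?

Expected offspring if breeding at age x = l(x) × b_x:
  age 2: 0.72 × 0.8 = 0.576
  age 3: 0.65 × 1.3 = 0.845
  age 4: 0.48 × 1.7 = 0.816
  age 5: 0.40 × 2.4 = 0.960
  age 6: 0.35 × 3.5 = 1.225
Maximum at age 6 (1.225).

6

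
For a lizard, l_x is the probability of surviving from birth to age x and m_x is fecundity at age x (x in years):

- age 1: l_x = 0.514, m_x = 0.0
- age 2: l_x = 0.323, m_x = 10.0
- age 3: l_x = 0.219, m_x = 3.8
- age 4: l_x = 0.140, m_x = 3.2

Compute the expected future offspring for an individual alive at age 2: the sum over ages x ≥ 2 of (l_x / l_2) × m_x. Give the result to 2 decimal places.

13.96

l_2 = 0.323. Conditional survival from age 2 to x is l_x / l_2.
  x=2: (0.323/0.323) × 10.0 = 10.0000
  x=3: (0.219/0.323) × 3.8 = 2.5765
  x=4: (0.140/0.323) × 3.2 = 1.3870
Sum = 10.0000 + 2.5765 + 1.3870 = 13.9635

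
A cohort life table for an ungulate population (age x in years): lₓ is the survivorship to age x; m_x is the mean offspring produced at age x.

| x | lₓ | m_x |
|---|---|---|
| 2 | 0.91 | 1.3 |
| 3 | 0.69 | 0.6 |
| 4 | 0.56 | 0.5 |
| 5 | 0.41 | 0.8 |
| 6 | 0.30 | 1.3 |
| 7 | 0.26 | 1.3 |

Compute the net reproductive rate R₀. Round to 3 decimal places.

2.933

R₀ = Σ lₓ m_x:
  age 2: 0.91 × 1.3 = 1.1830
  age 3: 0.69 × 0.6 = 0.4140
  age 4: 0.56 × 0.5 = 0.2800
  age 5: 0.41 × 0.8 = 0.3280
  age 6: 0.30 × 1.3 = 0.3900
  age 7: 0.26 × 1.3 = 0.3380
R₀ = 1.1830 + 0.4140 + 0.2800 + 0.3280 + 0.3900 + 0.3380 = 2.9330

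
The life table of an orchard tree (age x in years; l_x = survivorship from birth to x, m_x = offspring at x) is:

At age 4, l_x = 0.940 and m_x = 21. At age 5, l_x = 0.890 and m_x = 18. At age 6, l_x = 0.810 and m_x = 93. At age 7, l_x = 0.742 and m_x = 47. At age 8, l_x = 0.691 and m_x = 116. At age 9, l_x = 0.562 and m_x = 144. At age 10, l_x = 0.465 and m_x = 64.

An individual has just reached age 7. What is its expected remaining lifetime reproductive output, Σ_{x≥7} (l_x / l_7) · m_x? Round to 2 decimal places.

l_7 = 0.742. Conditional survival from age 7 to x is l_x / l_7.
  x=7: (0.742/0.742) × 47 = 47.0000
  x=8: (0.691/0.742) × 116 = 108.0270
  x=9: (0.562/0.742) × 144 = 109.0674
  x=10: (0.465/0.742) × 64 = 40.1078
Sum = 47.0000 + 108.0270 + 109.0674 + 40.1078 = 304.2022

304.20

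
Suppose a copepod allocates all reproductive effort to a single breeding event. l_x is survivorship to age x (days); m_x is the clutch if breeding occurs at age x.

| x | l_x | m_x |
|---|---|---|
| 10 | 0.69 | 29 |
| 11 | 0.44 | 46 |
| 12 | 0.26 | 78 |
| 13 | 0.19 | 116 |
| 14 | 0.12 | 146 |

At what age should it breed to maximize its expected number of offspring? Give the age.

13

Expected offspring if breeding at age x = l_x × m_x:
  age 10: 0.69 × 29 = 20.010
  age 11: 0.44 × 46 = 20.240
  age 12: 0.26 × 78 = 20.280
  age 13: 0.19 × 116 = 22.040
  age 14: 0.12 × 146 = 17.520
Maximum at age 13 (22.040).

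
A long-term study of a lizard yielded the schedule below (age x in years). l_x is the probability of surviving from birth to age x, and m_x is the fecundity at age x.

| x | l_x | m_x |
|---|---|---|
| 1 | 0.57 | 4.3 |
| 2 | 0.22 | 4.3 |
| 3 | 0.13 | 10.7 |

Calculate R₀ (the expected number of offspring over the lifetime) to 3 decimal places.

R₀ = Σ l_x m_x:
  age 1: 0.57 × 4.3 = 2.4510
  age 2: 0.22 × 4.3 = 0.9460
  age 3: 0.13 × 10.7 = 1.3910
R₀ = 2.4510 + 0.9460 + 1.3910 = 4.7880

4.788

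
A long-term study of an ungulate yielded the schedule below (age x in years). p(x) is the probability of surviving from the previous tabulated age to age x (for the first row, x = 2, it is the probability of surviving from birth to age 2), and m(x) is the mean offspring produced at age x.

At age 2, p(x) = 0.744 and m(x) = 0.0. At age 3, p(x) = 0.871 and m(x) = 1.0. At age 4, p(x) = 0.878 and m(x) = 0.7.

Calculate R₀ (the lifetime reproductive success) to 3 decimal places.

Survivorship from birth: l_x = p_2·p_3·…·p_x.
  l_2 = 0.74400
  l_3 = 0.64802
  l_4 = 0.56897
R₀ = Σ l_x m(x):
  age 2: 0.74400 × 0.0 = 0.0000
  age 3: 0.64802 × 1.0 = 0.6480
  age 4: 0.56897 × 0.7 = 0.3983
R₀ = 0.0000 + 0.6480 + 0.3983 = 1.0463

1.046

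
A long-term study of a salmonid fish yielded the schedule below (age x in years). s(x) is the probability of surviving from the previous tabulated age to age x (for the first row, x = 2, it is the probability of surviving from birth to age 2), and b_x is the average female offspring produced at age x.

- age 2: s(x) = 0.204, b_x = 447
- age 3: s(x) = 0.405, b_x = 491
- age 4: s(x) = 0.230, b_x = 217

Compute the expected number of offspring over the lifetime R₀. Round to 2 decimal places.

Survivorship from birth: l_x = s_2·s_3·…·s_x.
  l_2 = 0.20400
  l_3 = 0.08262
  l_4 = 0.01900
R₀ = Σ l_x b_x:
  age 2: 0.20400 × 447 = 91.1880
  age 3: 0.08262 × 491 = 40.5664
  age 4: 0.01900 × 217 = 4.1230
R₀ = 91.1880 + 40.5664 + 4.1230 = 135.8774

135.88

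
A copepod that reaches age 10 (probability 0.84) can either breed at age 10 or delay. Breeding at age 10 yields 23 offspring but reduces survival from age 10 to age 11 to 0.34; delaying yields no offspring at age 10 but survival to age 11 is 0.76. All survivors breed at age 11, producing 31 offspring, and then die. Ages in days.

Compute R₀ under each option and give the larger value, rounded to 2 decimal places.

28.17

breed at age 10: R₀ = 0.84 × (23 + 0.34 × 31) = 0.84 × 33.5400 = 28.1736
delay to age 11: R₀ = 0.84 × (0.76 × 31) = 0.84 × 23.5600 = 19.7904
Higher: breed at age 10 (28.1736).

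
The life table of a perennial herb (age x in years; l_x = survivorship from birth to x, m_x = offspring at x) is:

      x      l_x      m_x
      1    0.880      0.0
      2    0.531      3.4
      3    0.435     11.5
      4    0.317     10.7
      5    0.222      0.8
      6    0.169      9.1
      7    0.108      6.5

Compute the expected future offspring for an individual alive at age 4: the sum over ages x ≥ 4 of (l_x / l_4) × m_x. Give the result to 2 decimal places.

18.33

l_4 = 0.317. Conditional survival from age 4 to x is l_x / l_4.
  x=4: (0.317/0.317) × 10.7 = 10.7000
  x=5: (0.222/0.317) × 0.8 = 0.5603
  x=6: (0.169/0.317) × 9.1 = 4.8514
  x=7: (0.108/0.317) × 6.5 = 2.2145
Sum = 10.7000 + 0.5603 + 4.8514 + 2.2145 = 18.3262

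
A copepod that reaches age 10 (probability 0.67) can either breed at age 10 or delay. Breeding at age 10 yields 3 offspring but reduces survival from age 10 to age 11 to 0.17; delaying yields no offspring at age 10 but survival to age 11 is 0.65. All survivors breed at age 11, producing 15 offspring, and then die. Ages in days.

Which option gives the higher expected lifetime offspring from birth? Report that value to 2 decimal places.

6.53

breed at age 10: R₀ = 0.67 × (3 + 0.17 × 15) = 0.67 × 5.5500 = 3.7185
delay to age 11: R₀ = 0.67 × (0.65 × 15) = 0.67 × 9.7500 = 6.5325
Higher: delay to age 11 (6.5325).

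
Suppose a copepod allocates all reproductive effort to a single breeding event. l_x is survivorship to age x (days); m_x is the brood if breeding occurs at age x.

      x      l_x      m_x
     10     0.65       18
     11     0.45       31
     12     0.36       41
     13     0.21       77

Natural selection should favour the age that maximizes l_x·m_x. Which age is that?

Expected offspring if breeding at age x = l_x × m_x:
  age 10: 0.65 × 18 = 11.700
  age 11: 0.45 × 31 = 13.950
  age 12: 0.36 × 41 = 14.760
  age 13: 0.21 × 77 = 16.170
Maximum at age 13 (16.170).

13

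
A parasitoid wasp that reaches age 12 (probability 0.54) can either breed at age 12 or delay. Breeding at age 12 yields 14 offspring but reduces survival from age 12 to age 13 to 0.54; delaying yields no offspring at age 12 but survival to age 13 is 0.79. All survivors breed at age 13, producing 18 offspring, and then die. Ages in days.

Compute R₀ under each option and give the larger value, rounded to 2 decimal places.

12.81

breed at age 12: R₀ = 0.54 × (14 + 0.54 × 18) = 0.54 × 23.7200 = 12.8088
delay to age 13: R₀ = 0.54 × (0.79 × 18) = 0.54 × 14.2200 = 7.6788
Higher: breed at age 12 (12.8088).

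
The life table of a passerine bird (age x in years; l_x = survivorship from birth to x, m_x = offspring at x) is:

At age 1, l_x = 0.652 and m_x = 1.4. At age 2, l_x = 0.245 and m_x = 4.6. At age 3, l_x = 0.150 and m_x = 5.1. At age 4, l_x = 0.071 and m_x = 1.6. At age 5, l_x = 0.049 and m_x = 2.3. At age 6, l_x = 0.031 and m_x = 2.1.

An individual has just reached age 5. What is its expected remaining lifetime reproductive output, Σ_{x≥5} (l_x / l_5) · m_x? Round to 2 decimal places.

l_5 = 0.049. Conditional survival from age 5 to x is l_x / l_5.
  x=5: (0.049/0.049) × 2.3 = 2.3000
  x=6: (0.031/0.049) × 2.1 = 1.3286
Sum = 2.3000 + 1.3286 = 3.6286

3.63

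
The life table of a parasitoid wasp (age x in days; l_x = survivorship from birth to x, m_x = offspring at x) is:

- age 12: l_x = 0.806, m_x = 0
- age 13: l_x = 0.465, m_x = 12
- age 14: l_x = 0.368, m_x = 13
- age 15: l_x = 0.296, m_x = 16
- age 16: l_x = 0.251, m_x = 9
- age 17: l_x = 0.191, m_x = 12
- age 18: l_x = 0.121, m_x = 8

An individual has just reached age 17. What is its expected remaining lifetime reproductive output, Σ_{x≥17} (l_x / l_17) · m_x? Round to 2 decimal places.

l_17 = 0.191. Conditional survival from age 17 to x is l_x / l_17.
  x=17: (0.191/0.191) × 12 = 12.0000
  x=18: (0.121/0.191) × 8 = 5.0681
Sum = 12.0000 + 5.0681 = 17.0681

17.07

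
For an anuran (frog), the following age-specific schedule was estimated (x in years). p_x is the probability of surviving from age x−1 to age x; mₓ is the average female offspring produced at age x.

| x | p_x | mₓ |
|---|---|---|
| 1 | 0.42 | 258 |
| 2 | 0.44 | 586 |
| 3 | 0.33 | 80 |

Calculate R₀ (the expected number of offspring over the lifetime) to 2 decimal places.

Survivorship from birth: l_x = p_1·p_2·…·p_x.
  l_1 = 0.42000
  l_2 = 0.18480
  l_3 = 0.06098
R₀ = Σ l_x mₓ:
  age 1: 0.42000 × 258 = 108.3600
  age 2: 0.18480 × 586 = 108.2928
  age 3: 0.06098 × 80 = 4.8784
R₀ = 108.3600 + 108.2928 + 4.8784 = 221.5312

221.53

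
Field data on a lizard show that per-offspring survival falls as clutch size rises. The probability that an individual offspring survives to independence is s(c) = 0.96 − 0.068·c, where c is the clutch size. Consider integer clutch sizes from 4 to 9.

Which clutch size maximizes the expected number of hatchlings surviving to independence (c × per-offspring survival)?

Expected hatchlings surviving to independence = c × s(c):
  c=4: 4 × 0.688 = 2.752
  c=5: 5 × 0.620 = 3.100
  c=6: 6 × 0.552 = 3.312
  c=7: 7 × 0.484 = 3.388
  c=8: 8 × 0.416 = 3.328
  c=9: 9 × 0.348 = 3.132
Maximum at c = 7 (3.388 hatchlings surviving to independence).

7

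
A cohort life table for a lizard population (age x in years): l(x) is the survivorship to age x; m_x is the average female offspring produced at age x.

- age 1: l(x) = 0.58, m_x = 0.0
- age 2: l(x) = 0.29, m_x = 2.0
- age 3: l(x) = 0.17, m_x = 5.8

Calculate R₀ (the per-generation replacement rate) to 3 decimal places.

1.566

R₀ = Σ l(x) m_x:
  age 1: 0.58 × 0.0 = 0.0000
  age 2: 0.29 × 2.0 = 0.5800
  age 3: 0.17 × 5.8 = 0.9860
R₀ = 0.0000 + 0.5800 + 0.9860 = 1.5660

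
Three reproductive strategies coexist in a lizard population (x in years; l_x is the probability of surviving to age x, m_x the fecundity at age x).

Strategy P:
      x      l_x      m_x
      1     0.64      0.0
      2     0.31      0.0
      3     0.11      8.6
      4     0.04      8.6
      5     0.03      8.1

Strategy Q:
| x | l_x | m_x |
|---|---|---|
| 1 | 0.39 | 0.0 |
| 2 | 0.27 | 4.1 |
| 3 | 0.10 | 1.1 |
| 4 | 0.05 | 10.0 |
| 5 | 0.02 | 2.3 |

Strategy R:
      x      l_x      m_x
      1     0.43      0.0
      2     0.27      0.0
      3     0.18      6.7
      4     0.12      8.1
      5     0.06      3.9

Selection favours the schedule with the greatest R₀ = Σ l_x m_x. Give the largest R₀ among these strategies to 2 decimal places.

Strategy P: R₀ = 0.64×0.0 + 0.31×0.0 + 0.11×8.6 + 0.04×8.6 + 0.03×8.1 = 1.5330
Strategy Q: R₀ = 0.39×0.0 + 0.27×4.1 + 0.10×1.1 + 0.05×10.0 + 0.02×2.3 = 1.7630
Strategy R: R₀ = 0.43×0.0 + 0.27×0.0 + 0.18×6.7 + 0.12×8.1 + 0.06×3.9 = 2.4120
Highest R₀: strategy R with 2.4120.

2.41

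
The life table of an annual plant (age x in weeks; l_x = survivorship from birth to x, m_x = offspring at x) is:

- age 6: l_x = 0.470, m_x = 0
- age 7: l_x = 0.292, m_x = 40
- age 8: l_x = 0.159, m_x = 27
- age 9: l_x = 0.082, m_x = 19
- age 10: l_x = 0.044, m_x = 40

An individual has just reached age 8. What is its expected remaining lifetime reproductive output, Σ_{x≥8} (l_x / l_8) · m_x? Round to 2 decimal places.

l_8 = 0.159. Conditional survival from age 8 to x is l_x / l_8.
  x=8: (0.159/0.159) × 27 = 27.0000
  x=9: (0.082/0.159) × 19 = 9.7987
  x=10: (0.044/0.159) × 40 = 11.0692
Sum = 27.0000 + 9.7987 + 11.0692 = 47.8679

47.87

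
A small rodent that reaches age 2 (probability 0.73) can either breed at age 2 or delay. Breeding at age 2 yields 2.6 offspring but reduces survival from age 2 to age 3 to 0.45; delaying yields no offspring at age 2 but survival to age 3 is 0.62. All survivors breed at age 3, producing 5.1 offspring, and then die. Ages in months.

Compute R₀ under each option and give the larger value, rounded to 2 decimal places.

3.57

breed at age 2: R₀ = 0.73 × (2.6 + 0.45 × 5.1) = 0.73 × 4.8950 = 3.5733
delay to age 3: R₀ = 0.73 × (0.62 × 5.1) = 0.73 × 3.1620 = 2.3083
Higher: breed at age 2 (3.5733).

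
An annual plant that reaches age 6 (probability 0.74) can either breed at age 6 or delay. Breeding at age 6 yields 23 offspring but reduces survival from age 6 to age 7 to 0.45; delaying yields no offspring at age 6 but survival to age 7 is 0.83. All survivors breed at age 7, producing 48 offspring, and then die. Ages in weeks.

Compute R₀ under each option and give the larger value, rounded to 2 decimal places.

breed at age 6: R₀ = 0.74 × (23 + 0.45 × 48) = 0.74 × 44.6000 = 33.0040
delay to age 7: R₀ = 0.74 × (0.83 × 48) = 0.74 × 39.8400 = 29.4816
Higher: breed at age 6 (33.0040).

33.00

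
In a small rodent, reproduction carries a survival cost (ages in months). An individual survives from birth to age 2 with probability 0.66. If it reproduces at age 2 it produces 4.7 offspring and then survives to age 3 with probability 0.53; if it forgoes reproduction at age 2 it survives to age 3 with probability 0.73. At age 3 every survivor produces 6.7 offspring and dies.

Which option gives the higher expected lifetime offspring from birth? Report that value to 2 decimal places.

5.45

breed at age 2: R₀ = 0.66 × (4.7 + 0.53 × 6.7) = 0.66 × 8.2510 = 5.4457
delay to age 3: R₀ = 0.66 × (0.73 × 6.7) = 0.66 × 4.8910 = 3.2281
Higher: breed at age 2 (5.4457).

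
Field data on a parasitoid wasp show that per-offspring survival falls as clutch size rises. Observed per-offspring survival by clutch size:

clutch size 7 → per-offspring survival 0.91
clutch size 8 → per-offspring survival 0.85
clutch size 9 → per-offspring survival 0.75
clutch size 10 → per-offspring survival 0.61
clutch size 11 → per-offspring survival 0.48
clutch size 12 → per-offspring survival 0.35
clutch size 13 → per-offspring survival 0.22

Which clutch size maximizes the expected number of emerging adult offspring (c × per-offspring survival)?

8

Expected emerging adult offspring = c × s(c):
  c=7: 7 × 0.91 = 6.370
  c=8: 8 × 0.85 = 6.800
  c=9: 9 × 0.75 = 6.750
  c=10: 10 × 0.61 = 6.100
  c=11: 11 × 0.48 = 5.280
  c=12: 12 × 0.35 = 4.200
  c=13: 13 × 0.22 = 2.860
Maximum at c = 8 (6.800 emerging adult offspring).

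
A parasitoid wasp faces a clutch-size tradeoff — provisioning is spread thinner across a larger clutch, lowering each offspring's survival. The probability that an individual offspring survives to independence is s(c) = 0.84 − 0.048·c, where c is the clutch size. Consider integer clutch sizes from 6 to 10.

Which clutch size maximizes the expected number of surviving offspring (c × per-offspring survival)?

9

Expected surviving offspring = c × s(c):
  c=6: 6 × 0.552 = 3.312
  c=7: 7 × 0.504 = 3.528
  c=8: 8 × 0.456 = 3.648
  c=9: 9 × 0.408 = 3.672
  c=10: 10 × 0.360 = 3.600
Maximum at c = 9 (3.672 surviving offspring).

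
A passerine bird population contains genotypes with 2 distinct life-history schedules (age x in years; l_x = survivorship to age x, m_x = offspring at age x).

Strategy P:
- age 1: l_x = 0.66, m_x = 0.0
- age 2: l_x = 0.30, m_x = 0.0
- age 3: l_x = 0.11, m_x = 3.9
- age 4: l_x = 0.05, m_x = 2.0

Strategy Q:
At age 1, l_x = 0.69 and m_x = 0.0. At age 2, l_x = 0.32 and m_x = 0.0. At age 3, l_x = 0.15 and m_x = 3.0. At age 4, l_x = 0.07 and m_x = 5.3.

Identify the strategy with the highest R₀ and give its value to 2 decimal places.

Strategy P: R₀ = 0.66×0.0 + 0.30×0.0 + 0.11×3.9 + 0.05×2.0 = 0.5290
Strategy Q: R₀ = 0.69×0.0 + 0.32×0.0 + 0.15×3.0 + 0.07×5.3 = 0.8210
Highest R₀: strategy Q with 0.8210.

0.82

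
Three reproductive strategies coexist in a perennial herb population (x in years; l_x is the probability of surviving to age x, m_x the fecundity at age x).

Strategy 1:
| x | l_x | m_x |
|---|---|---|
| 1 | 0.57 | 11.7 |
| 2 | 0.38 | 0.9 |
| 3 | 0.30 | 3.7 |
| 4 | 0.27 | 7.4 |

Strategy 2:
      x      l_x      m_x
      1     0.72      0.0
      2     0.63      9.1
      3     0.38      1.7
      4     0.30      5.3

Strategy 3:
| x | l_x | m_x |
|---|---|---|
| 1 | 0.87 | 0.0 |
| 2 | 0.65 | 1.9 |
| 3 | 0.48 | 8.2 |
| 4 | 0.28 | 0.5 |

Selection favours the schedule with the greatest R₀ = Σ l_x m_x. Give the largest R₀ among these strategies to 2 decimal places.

10.12

Strategy 1: R₀ = 0.57×11.7 + 0.38×0.9 + 0.30×3.7 + 0.27×7.4 = 10.1190
Strategy 2: R₀ = 0.72×0.0 + 0.63×9.1 + 0.38×1.7 + 0.30×5.3 = 7.9690
Strategy 3: R₀ = 0.87×0.0 + 0.65×1.9 + 0.48×8.2 + 0.28×0.5 = 5.3110
Highest R₀: strategy 1 with 10.1190.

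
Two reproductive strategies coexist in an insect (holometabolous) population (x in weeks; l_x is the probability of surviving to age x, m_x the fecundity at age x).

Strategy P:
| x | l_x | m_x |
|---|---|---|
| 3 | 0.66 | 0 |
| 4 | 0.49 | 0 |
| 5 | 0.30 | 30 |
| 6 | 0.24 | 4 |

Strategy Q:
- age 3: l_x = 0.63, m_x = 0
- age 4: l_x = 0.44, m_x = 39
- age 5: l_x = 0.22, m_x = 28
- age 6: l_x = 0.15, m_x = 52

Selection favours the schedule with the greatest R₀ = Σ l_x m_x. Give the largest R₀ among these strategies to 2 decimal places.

Strategy P: R₀ = 0.66×0 + 0.49×0 + 0.30×30 + 0.24×4 = 9.9600
Strategy Q: R₀ = 0.63×0 + 0.44×39 + 0.22×28 + 0.15×52 = 31.1200
Highest R₀: strategy Q with 31.1200.

31.12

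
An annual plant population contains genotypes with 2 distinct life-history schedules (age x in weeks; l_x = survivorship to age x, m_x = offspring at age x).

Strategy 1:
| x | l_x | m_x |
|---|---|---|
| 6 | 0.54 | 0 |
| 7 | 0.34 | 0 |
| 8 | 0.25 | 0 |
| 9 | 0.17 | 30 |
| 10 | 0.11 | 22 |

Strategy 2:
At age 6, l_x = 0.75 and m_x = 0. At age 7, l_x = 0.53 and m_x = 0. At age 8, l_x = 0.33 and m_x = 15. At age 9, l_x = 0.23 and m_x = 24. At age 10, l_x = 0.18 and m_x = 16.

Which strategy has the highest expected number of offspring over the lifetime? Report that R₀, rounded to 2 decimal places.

Strategy 1: R₀ = 0.54×0 + 0.34×0 + 0.25×0 + 0.17×30 + 0.11×22 = 7.5200
Strategy 2: R₀ = 0.75×0 + 0.53×0 + 0.33×15 + 0.23×24 + 0.18×16 = 13.3500
Highest R₀: strategy 2 with 13.3500.

13.35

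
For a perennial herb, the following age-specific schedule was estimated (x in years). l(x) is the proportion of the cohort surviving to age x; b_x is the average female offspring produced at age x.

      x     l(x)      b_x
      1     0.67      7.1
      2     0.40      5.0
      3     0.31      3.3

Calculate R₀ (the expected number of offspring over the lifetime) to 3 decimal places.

7.780

R₀ = Σ l(x) b_x:
  age 1: 0.67 × 7.1 = 4.7570
  age 2: 0.40 × 5.0 = 2.0000
  age 3: 0.31 × 3.3 = 1.0230
R₀ = 4.7570 + 2.0000 + 1.0230 = 7.7800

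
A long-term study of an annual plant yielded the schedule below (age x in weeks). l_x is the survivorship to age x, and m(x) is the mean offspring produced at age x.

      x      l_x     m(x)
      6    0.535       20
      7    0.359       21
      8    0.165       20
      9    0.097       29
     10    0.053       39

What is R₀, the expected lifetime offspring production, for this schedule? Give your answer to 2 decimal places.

R₀ = Σ l_x m(x):
  age 6: 0.535 × 20 = 10.7000
  age 7: 0.359 × 21 = 7.5390
  age 8: 0.165 × 20 = 3.3000
  age 9: 0.097 × 29 = 2.8130
  age 10: 0.053 × 39 = 2.0670
R₀ = 10.7000 + 7.5390 + 3.3000 + 2.8130 + 2.0670 = 26.4190

26.42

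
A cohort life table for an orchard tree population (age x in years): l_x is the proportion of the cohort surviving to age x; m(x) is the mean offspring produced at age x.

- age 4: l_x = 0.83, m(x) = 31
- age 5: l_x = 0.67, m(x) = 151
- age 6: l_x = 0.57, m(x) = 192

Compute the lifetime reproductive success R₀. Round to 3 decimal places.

236.340

R₀ = Σ l_x m(x):
  age 4: 0.83 × 31 = 25.7300
  age 5: 0.67 × 151 = 101.1700
  age 6: 0.57 × 192 = 109.4400
R₀ = 25.7300 + 101.1700 + 109.4400 = 236.3400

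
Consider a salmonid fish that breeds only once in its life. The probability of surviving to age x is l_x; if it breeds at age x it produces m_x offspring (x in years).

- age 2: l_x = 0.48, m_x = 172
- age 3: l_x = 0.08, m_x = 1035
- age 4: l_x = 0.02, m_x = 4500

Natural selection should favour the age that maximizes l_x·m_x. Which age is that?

Expected offspring if breeding at age x = l_x × m_x:
  age 2: 0.48 × 172 = 82.560
  age 3: 0.08 × 1035 = 82.800
  age 4: 0.02 × 4500 = 90.000
Maximum at age 4 (90.000).

4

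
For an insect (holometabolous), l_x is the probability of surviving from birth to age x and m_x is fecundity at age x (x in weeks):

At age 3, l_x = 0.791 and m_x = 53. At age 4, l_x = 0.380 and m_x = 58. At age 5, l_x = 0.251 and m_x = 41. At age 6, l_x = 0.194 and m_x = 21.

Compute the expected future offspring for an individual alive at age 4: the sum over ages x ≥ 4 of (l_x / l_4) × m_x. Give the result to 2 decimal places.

l_4 = 0.380. Conditional survival from age 4 to x is l_x / l_4.
  x=4: (0.380/0.380) × 58 = 58.0000
  x=5: (0.251/0.380) × 41 = 27.0816
  x=6: (0.194/0.380) × 21 = 10.7211
Sum = 58.0000 + 27.0816 + 10.7211 = 95.8026

95.80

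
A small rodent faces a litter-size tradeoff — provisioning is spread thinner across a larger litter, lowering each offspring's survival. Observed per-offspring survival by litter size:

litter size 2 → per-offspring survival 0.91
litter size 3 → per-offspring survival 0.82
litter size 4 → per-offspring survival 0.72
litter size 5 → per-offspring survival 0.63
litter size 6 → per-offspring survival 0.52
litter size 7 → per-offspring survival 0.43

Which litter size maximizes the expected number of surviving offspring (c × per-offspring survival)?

Expected surviving offspring = c × s(c):
  c=2: 2 × 0.91 = 1.820
  c=3: 3 × 0.82 = 2.460
  c=4: 4 × 0.72 = 2.880
  c=5: 5 × 0.63 = 3.150
  c=6: 6 × 0.52 = 3.120
  c=7: 7 × 0.43 = 3.010
Maximum at c = 5 (3.150 surviving offspring).

5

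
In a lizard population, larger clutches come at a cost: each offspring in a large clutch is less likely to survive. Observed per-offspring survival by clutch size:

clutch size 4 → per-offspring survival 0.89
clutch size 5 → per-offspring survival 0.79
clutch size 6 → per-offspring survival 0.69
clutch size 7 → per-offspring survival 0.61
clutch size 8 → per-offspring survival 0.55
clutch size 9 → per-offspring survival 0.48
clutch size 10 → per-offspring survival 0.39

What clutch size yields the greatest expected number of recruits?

8

Expected recruits = c × s(c):
  c=4: 4 × 0.89 = 3.560
  c=5: 5 × 0.79 = 3.950
  c=6: 6 × 0.69 = 4.140
  c=7: 7 × 0.61 = 4.270
  c=8: 8 × 0.55 = 4.400
  c=9: 9 × 0.48 = 4.320
  c=10: 10 × 0.39 = 3.900
Maximum at c = 8 (4.400 recruits).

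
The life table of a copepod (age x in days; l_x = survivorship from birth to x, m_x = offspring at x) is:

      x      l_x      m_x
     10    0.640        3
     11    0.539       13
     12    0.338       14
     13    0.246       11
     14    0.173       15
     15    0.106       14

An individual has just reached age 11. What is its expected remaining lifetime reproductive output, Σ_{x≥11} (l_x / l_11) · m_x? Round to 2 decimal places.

l_11 = 0.539. Conditional survival from age 11 to x is l_x / l_11.
  x=11: (0.539/0.539) × 13 = 13.0000
  x=12: (0.338/0.539) × 14 = 8.7792
  x=13: (0.246/0.539) × 11 = 5.0204
  x=14: (0.173/0.539) × 15 = 4.8145
  x=15: (0.106/0.539) × 14 = 2.7532
Sum = 13.0000 + 8.7792 + 5.0204 + 4.8145 + 2.7532 = 34.3673

34.37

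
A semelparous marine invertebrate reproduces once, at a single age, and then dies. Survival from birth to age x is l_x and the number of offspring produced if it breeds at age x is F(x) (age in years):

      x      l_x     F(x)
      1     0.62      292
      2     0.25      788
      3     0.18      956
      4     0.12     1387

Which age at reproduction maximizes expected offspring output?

Expected offspring if breeding at age x = l_x × F(x):
  age 1: 0.62 × 292 = 181.040
  age 2: 0.25 × 788 = 197.000
  age 3: 0.18 × 956 = 172.080
  age 4: 0.12 × 1387 = 166.440
Maximum at age 2 (197.000).

2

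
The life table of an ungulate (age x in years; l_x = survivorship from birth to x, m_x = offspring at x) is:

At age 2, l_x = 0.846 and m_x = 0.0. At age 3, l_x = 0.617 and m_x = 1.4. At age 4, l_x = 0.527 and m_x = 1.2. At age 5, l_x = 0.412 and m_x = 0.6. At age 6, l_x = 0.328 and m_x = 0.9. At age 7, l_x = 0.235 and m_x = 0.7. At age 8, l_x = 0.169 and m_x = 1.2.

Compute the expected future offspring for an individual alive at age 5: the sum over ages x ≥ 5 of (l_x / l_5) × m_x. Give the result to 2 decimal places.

2.21

l_5 = 0.412. Conditional survival from age 5 to x is l_x / l_5.
  x=5: (0.412/0.412) × 0.6 = 0.6000
  x=6: (0.328/0.412) × 0.9 = 0.7165
  x=7: (0.235/0.412) × 0.7 = 0.3993
  x=8: (0.169/0.412) × 1.2 = 0.4922
Sum = 0.6000 + 0.7165 + 0.3993 + 0.4922 = 2.2080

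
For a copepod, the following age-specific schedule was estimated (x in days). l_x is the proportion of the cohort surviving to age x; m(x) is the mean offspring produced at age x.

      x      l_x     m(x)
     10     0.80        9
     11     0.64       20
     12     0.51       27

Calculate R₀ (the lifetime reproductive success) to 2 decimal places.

33.77

R₀ = Σ l_x m(x):
  age 10: 0.80 × 9 = 7.2000
  age 11: 0.64 × 20 = 12.8000
  age 12: 0.51 × 27 = 13.7700
R₀ = 7.2000 + 12.8000 + 13.7700 = 33.7700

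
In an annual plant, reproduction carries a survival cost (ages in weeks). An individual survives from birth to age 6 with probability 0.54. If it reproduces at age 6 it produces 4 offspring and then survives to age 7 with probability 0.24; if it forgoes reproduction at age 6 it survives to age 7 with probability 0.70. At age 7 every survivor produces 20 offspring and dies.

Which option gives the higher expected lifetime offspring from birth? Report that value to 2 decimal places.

7.56

breed at age 6: R₀ = 0.54 × (4 + 0.24 × 20) = 0.54 × 8.8000 = 4.7520
delay to age 7: R₀ = 0.54 × (0.70 × 20) = 0.54 × 14.0000 = 7.5600
Higher: delay to age 7 (7.5600).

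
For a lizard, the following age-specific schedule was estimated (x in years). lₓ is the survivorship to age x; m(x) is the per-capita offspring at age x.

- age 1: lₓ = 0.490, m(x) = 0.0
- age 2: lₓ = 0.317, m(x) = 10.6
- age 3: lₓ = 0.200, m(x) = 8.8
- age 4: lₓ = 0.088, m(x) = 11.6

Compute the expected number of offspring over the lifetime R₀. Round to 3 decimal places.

R₀ = Σ lₓ m(x):
  age 1: 0.490 × 0.0 = 0.0000
  age 2: 0.317 × 10.6 = 3.3602
  age 3: 0.200 × 8.8 = 1.7600
  age 4: 0.088 × 11.6 = 1.0208
R₀ = 0.0000 + 3.3602 + 1.7600 + 1.0208 = 6.1410

6.141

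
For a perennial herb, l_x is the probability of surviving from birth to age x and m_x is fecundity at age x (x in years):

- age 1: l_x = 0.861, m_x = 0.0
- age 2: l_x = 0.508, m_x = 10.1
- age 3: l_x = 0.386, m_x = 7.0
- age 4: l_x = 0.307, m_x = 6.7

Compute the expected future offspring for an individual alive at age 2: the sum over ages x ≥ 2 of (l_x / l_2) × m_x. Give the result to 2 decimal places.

19.47

l_2 = 0.508. Conditional survival from age 2 to x is l_x / l_2.
  x=2: (0.508/0.508) × 10.1 = 10.1000
  x=3: (0.386/0.508) × 7.0 = 5.3189
  x=4: (0.307/0.508) × 6.7 = 4.0490
Sum = 10.1000 + 5.3189 + 4.0490 = 19.4679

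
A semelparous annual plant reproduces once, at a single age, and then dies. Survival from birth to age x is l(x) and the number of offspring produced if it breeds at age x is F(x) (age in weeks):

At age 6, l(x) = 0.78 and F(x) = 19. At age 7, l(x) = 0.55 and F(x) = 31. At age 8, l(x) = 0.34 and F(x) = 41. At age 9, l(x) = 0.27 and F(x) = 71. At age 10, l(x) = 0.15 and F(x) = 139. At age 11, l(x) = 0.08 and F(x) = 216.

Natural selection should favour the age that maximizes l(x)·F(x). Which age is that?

10

Expected offspring if breeding at age x = l(x) × F(x):
  age 6: 0.78 × 19 = 14.820
  age 7: 0.55 × 31 = 17.050
  age 8: 0.34 × 41 = 13.940
  age 9: 0.27 × 71 = 19.170
  age 10: 0.15 × 139 = 20.850
  age 11: 0.08 × 216 = 17.280
Maximum at age 10 (20.850).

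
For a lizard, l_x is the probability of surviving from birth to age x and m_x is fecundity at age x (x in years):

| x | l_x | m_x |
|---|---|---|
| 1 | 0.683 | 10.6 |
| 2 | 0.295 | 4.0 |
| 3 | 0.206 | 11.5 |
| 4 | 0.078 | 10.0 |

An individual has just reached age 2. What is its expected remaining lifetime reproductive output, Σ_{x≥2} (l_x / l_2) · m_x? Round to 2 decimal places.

l_2 = 0.295. Conditional survival from age 2 to x is l_x / l_2.
  x=2: (0.295/0.295) × 4.0 = 4.0000
  x=3: (0.206/0.295) × 11.5 = 8.0305
  x=4: (0.078/0.295) × 10.0 = 2.6441
Sum = 4.0000 + 8.0305 + 2.6441 = 14.6746

14.67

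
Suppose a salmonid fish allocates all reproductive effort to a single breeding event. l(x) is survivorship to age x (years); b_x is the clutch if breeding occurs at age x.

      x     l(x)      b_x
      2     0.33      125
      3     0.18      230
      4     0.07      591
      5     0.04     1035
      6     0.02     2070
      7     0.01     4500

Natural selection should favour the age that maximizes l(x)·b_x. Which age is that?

7

Expected offspring if breeding at age x = l(x) × b_x:
  age 2: 0.33 × 125 = 41.250
  age 3: 0.18 × 230 = 41.400
  age 4: 0.07 × 591 = 41.370
  age 5: 0.04 × 1035 = 41.400
  age 6: 0.02 × 2070 = 41.400
  age 7: 0.01 × 4500 = 45.000
Maximum at age 7 (45.000).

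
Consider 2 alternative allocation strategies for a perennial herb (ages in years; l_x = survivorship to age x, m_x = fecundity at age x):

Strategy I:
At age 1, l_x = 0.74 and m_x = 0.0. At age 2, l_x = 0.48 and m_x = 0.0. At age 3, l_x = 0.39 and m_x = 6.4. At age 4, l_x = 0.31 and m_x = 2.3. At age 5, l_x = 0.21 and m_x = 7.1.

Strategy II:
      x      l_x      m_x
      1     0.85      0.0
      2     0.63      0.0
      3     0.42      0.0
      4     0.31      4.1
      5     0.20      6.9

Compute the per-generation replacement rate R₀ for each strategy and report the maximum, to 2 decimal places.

4.70

Strategy I: R₀ = 0.74×0.0 + 0.48×0.0 + 0.39×6.4 + 0.31×2.3 + 0.21×7.1 = 4.7000
Strategy II: R₀ = 0.85×0.0 + 0.63×0.0 + 0.42×0.0 + 0.31×4.1 + 0.20×6.9 = 2.6510
Highest R₀: strategy I with 4.7000.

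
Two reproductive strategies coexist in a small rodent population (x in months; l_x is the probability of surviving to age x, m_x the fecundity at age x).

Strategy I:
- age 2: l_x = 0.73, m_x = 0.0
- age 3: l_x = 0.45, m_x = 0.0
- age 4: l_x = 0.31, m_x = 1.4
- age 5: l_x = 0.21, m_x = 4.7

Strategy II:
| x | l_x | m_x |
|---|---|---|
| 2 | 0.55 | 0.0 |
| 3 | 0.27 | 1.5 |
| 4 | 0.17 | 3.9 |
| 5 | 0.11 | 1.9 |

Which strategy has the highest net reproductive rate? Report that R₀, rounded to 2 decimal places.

Strategy I: R₀ = 0.73×0.0 + 0.45×0.0 + 0.31×1.4 + 0.21×4.7 = 1.4210
Strategy II: R₀ = 0.55×0.0 + 0.27×1.5 + 0.17×3.9 + 0.11×1.9 = 1.2770
Highest R₀: strategy I with 1.4210.

1.42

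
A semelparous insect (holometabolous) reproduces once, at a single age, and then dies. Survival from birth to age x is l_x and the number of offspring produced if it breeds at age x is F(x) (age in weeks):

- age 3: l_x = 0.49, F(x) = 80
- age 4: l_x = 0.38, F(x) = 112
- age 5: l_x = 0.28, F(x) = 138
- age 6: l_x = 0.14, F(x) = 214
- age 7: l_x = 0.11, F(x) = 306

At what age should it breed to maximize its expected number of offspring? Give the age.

Expected offspring if breeding at age x = l_x × F(x):
  age 3: 0.49 × 80 = 39.200
  age 4: 0.38 × 112 = 42.560
  age 5: 0.28 × 138 = 38.640
  age 6: 0.14 × 214 = 29.960
  age 7: 0.11 × 306 = 33.660
Maximum at age 4 (42.560).

4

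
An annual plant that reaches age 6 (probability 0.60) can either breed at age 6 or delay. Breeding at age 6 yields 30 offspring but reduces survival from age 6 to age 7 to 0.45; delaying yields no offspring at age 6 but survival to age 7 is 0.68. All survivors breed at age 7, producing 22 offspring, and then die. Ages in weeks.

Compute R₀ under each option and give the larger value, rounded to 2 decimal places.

breed at age 6: R₀ = 0.60 × (30 + 0.45 × 22) = 0.60 × 39.9000 = 23.9400
delay to age 7: R₀ = 0.60 × (0.68 × 22) = 0.60 × 14.9600 = 8.9760
Higher: breed at age 6 (23.9400).

23.94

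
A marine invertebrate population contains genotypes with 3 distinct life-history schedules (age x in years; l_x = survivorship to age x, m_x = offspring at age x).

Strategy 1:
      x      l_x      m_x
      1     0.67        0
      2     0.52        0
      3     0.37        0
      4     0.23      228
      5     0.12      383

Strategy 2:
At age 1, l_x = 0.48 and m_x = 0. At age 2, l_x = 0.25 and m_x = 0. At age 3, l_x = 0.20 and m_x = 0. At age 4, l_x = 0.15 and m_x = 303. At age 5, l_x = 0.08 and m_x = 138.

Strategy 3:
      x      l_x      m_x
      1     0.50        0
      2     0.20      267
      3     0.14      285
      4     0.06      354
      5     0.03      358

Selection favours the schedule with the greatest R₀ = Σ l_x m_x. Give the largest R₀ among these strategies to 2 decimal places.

Strategy 1: R₀ = 0.67×0 + 0.52×0 + 0.37×0 + 0.23×228 + 0.12×383 = 98.4000
Strategy 2: R₀ = 0.48×0 + 0.25×0 + 0.20×0 + 0.15×303 + 0.08×138 = 56.4900
Strategy 3: R₀ = 0.50×0 + 0.20×267 + 0.14×285 + 0.06×354 + 0.03×358 = 125.2800
Highest R₀: strategy 3 with 125.2800.

125.28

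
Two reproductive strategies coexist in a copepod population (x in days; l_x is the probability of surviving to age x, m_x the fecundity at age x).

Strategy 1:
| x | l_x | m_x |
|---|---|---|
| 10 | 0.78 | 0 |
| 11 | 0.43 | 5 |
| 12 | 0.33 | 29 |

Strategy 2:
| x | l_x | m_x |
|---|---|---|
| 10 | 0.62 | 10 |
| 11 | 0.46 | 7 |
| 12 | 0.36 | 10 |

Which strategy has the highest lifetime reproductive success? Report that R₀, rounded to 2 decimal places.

13.02

Strategy 1: R₀ = 0.78×0 + 0.43×5 + 0.33×29 = 11.7200
Strategy 2: R₀ = 0.62×10 + 0.46×7 + 0.36×10 = 13.0200
Highest R₀: strategy 2 with 13.0200.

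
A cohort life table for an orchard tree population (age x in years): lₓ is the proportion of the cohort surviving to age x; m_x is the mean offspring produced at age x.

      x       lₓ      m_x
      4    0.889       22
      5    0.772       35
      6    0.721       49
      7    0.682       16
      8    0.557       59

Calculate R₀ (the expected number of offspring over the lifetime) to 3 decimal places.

R₀ = Σ lₓ m_x:
  age 4: 0.889 × 22 = 19.5580
  age 5: 0.772 × 35 = 27.0200
  age 6: 0.721 × 49 = 35.3290
  age 7: 0.682 × 16 = 10.9120
  age 8: 0.557 × 59 = 32.8630
R₀ = 19.5580 + 27.0200 + 35.3290 + 10.9120 + 32.8630 = 125.6820

125.682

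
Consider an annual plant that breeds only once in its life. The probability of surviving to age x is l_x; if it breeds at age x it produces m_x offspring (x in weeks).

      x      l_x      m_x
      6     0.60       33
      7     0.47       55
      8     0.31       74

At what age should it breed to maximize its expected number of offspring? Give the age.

Expected offspring if breeding at age x = l_x × m_x:
  age 6: 0.60 × 33 = 19.800
  age 7: 0.47 × 55 = 25.850
  age 8: 0.31 × 74 = 22.940
Maximum at age 7 (25.850).

7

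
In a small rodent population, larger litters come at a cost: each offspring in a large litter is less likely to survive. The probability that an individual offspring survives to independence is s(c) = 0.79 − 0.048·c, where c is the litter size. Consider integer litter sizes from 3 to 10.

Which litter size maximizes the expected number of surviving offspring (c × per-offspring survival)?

Expected surviving offspring = c × s(c):
  c=3: 3 × 0.646 = 1.938
  c=4: 4 × 0.598 = 2.392
  c=5: 5 × 0.550 = 2.750
  c=6: 6 × 0.502 = 3.012
  c=7: 7 × 0.454 = 3.178
  c=8: 8 × 0.406 = 3.248
  c=9: 9 × 0.358 = 3.222
  c=10: 10 × 0.310 = 3.100
Maximum at c = 8 (3.248 surviving offspring).

8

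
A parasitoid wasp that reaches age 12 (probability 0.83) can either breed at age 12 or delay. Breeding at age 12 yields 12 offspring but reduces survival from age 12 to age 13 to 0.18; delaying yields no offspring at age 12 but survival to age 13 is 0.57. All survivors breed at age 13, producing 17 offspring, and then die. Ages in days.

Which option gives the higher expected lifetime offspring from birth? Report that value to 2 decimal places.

breed at age 12: R₀ = 0.83 × (12 + 0.18 × 17) = 0.83 × 15.0600 = 12.4998
delay to age 13: R₀ = 0.83 × (0.57 × 17) = 0.83 × 9.6900 = 8.0427
Higher: breed at age 12 (12.4998).

12.50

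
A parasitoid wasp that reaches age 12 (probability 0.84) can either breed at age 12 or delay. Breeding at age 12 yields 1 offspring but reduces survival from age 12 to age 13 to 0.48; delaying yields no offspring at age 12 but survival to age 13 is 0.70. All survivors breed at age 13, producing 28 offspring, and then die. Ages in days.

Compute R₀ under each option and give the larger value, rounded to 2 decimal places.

16.46

breed at age 12: R₀ = 0.84 × (1 + 0.48 × 28) = 0.84 × 14.4400 = 12.1296
delay to age 13: R₀ = 0.84 × (0.70 × 28) = 0.84 × 19.6000 = 16.4640
Higher: delay to age 13 (16.4640).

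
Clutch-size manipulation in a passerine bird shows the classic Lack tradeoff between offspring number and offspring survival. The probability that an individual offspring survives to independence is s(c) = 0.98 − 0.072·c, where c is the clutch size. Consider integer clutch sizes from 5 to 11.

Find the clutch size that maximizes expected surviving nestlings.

7

Expected surviving nestlings = c × s(c):
  c=5: 5 × 0.620 = 3.100
  c=6: 6 × 0.548 = 3.288
  c=7: 7 × 0.476 = 3.332
  c=8: 8 × 0.404 = 3.232
  c=9: 9 × 0.332 = 2.988
  c=10: 10 × 0.260 = 2.600
  c=11: 11 × 0.188 = 2.068
Maximum at c = 7 (3.332 surviving nestlings).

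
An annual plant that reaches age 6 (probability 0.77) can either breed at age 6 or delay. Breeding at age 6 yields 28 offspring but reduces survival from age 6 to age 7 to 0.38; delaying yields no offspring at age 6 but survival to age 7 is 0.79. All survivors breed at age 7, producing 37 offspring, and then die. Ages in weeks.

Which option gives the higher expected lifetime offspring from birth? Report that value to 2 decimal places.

breed at age 6: R₀ = 0.77 × (28 + 0.38 × 37) = 0.77 × 42.0600 = 32.3862
delay to age 7: R₀ = 0.77 × (0.79 × 37) = 0.77 × 29.2300 = 22.5071
Higher: breed at age 6 (32.3862).

32.39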